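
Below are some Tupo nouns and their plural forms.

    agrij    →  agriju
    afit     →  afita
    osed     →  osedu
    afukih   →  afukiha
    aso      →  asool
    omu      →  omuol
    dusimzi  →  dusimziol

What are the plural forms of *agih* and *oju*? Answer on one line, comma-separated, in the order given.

agiha, ojuol

The pattern is voicing of the final sound: -a when the stem ends in a voiceless consonant (*afit*, *afukih*); -u when the stem ends in a voiced consonant (*agrij*, *osed*); -ol when the stem ends in a vowel (*aso*, *omu*, *dusimzi*).
*agih*: final sound = /h/, a voiceless consonant → -a → *agiha*.
Since the final sound of *oju* is /u/ (a vowel), it takes -ol, giving *ojuol*.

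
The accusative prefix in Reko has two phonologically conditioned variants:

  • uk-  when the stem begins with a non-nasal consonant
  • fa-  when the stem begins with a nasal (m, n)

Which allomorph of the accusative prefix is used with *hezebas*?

uk-

The first consonant of *hezebas* is /h/, which is non-nasal, so the prefix is uk-.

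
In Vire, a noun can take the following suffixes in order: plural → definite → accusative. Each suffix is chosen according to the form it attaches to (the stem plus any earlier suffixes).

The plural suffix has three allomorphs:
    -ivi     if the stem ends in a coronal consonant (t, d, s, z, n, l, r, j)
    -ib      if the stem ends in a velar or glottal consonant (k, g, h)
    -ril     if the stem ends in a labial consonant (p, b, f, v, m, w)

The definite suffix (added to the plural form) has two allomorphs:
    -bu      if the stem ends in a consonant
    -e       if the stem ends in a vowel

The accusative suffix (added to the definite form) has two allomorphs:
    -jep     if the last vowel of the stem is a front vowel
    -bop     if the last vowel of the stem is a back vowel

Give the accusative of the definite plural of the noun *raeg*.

raegibbubop

*raeg*: final consonant = /g/, velar/glottal → -ib → *raegib*.
The plural form *raegib* — final sound /b/ (a consonant) → -bu → *raegibbu*.
The last vowel of the definite form *raegibbu* is /u/, which is a back vowel, so the accusative suffix is -bop, giving *raegibbubop*.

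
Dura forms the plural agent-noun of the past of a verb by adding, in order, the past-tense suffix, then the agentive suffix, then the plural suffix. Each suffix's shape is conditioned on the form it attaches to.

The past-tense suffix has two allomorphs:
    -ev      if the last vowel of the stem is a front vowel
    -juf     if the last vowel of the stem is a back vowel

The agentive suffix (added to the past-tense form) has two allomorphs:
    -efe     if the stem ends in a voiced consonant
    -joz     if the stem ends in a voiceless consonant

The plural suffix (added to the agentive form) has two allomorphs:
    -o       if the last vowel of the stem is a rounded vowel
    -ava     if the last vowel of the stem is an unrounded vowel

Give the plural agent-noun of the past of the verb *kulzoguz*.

kulzoguzjufjozo

The last vowel of *kulzoguz* is /u/, which is a back vowel, so the past-tense suffix is -juf, giving *kulzoguzjuf*.
The past-tense form *kulzoguzjuf*: final consonant = /f/, voiceless → -joz → *kulzoguzjufjoz*.
The agentive form *kulzoguzjufjoz*: last vowel = /o/, a rounded vowel → -o → *kulzoguzjufjozo*.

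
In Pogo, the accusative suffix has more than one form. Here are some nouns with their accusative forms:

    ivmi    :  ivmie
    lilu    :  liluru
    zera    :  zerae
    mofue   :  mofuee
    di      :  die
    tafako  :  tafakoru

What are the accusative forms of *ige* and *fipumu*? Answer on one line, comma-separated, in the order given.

The suffix is conditioned by the last vowel: -ru when the last vowel of the stem is a rounded vowel (*lilu*, *tafako*); -e when the last vowel of the stem is an unrounded vowel (*ivmi*, *zera*, *mofue*, *di*).
The last vowel of *ige* is /e/, which is an unrounded vowel, so the suffix is -e, giving *igee*.
The last vowel of *fipumu* is /u/, which is a rounded vowel, so the suffix is -ru, giving *fipumuru*.

igee, fipumuru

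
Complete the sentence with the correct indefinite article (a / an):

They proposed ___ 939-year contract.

a

The indefinite article is chosen by the initial *sound* of the following word, not its spelling.
The number *939* is spoken "nine hundred …", beginning with /naɪn/ — a consonant sound.
So the article is *a*: They proposed a 939-year contract.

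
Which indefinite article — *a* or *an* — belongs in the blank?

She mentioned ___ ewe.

The indefinite article is chosen by the initial *sound* of the following word, not its spelling.
*ewe* begins with the sound /juː/ (pronounced /juː/) — a consonant sound.
So the article is *a*: She mentioned a ewe.

a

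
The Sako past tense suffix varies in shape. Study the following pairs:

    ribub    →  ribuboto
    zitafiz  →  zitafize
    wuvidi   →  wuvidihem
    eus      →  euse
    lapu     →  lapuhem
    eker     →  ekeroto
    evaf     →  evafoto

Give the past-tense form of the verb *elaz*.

The suffix is conditioned by the final sound: -e when the stem ends in a sibilant (*zitafiz*, *eus*); -oto when the stem ends in a non-sibilant consonant (*ribub*, *eker*, *evaf*); -hem when the stem ends in a vowel (*wuvidi*, *lapu*).
*elaz*: final sound = /z/, a sibilant → -e → *elaze*.

elaze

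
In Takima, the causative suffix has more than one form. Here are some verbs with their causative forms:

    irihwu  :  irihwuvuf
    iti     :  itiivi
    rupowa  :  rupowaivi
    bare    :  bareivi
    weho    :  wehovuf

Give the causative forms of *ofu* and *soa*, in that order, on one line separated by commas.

ofuvuf, soaivi

The suffix is conditioned by the last vowel: -vuf when the last vowel of the stem is a rounded vowel (*irihwu*, *weho*); -ivi when the last vowel of the stem is an unrounded vowel (*iti*, *rupowa*, *bare*).
The last vowel of *ofu* is /u/, which is a rounded vowel, so the suffix is -vuf, giving *ofuvuf*.
Since the last vowel of *soa* is /a/ (an unrounded vowel), it takes -ivi, giving *soaivi*.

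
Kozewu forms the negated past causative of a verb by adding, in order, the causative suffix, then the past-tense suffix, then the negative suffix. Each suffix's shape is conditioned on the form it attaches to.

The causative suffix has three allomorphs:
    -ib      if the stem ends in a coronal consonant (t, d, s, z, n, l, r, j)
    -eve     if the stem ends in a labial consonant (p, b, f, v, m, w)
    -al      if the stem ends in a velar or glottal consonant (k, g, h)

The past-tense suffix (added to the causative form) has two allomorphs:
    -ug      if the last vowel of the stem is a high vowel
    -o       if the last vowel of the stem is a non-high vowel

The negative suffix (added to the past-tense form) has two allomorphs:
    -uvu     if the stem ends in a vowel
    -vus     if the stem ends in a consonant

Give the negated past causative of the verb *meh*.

mehalouvu

The final consonant of *meh* is /h/, which is velar/glottal, so the causative suffix is -al, giving *mehal*.
Since the last vowel of the causative form *mehal* is /a/ (a non-high vowel), it takes -o, giving *mehalo*.
The final sound of the past-tense form *mehalo* is /o/, which is a vowel, so the negative suffix is -uvu, giving *mehalouvu*.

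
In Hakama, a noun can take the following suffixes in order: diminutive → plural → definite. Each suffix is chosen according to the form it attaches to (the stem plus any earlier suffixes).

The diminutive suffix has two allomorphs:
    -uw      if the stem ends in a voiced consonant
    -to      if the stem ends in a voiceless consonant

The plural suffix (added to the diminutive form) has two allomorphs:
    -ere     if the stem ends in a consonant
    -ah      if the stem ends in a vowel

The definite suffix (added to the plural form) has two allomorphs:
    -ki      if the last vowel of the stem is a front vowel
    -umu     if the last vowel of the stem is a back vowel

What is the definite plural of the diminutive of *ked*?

keduwereki

*ked* — final consonant /d/ (voiced) → -uw → *keduw*.
The final sound of the diminutive form *keduw* is /w/, which is a consonant, so the plural suffix is -ere, giving *keduwere*.
The plural form *keduwere*: last vowel = /e/, a front vowel → -ki → *keduwereki*.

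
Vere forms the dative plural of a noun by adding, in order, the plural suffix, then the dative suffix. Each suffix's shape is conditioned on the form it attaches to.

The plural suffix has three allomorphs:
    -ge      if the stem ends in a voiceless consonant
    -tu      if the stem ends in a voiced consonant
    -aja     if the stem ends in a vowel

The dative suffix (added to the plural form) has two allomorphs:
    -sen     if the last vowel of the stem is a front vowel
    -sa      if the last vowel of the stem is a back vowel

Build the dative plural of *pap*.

papgesen

*pap* — final sound /p/ (a voiceless consonant) → -ge → *papge*.
The last vowel of the plural form *papge* is /e/, which is a front vowel, so the dative suffix is -sen, giving *papgesen*.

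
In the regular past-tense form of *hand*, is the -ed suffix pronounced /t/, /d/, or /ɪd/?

The stem *hand* ends in /t/ or /d/.
The -ed suffix is realized as /ɪd/ after /t, d/; as /t/ after other voiceless consonants; and as /d/ after other voiced sounds.
So -ed on *hand* is pronounced /ɪd/.

/ɪd/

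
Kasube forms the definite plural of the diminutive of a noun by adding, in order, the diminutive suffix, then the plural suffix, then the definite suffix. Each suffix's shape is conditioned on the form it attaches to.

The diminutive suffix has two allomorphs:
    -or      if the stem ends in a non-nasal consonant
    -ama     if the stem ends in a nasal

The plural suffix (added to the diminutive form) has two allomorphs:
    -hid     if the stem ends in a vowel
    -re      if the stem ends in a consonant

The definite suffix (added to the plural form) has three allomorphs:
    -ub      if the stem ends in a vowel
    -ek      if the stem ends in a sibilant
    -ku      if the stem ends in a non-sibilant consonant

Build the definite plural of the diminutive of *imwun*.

*imwun*: final consonant = /n/, a nasal → -ama → *imwunama*.
The diminutive form *imwunama*: final sound = /a/, a vowel → -hid → *imwunamahid*.
The plural form *imwunamahid*: final sound = /d/, a non-sibilant consonant → -ku → *imwunamahidku*.

imwunamahidku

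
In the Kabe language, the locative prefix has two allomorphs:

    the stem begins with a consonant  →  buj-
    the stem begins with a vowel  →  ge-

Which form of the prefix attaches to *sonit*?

buj-

*sonit* — first sound /s/ (a consonant) → buj-.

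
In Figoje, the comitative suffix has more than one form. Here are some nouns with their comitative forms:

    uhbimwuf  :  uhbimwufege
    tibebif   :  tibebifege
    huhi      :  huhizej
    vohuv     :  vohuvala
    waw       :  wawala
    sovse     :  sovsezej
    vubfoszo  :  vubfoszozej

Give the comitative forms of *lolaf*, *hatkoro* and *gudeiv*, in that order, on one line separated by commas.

lolafege, hatkorozej, gudeivala

Looking at the final sound of each stem: -ege when the stem ends in a voiceless consonant (*uhbimwuf*, *tibebif*); -ala when the stem ends in a voiced consonant (*vohuv*, *waw*); -zej when the stem ends in a vowel (*huhi*, *sovse*, *vubfoszo*).
*lolaf* — final sound /f/ (a voiceless consonant) → -ege → *lolafege*.
The final sound of *hatkoro* is /o/, which is a vowel, so the suffix is -zej, giving *hatkorozej*.
Since the final sound of *gudeiv* is /v/ (a voiced consonant), it takes -ala, giving *gudeivala*.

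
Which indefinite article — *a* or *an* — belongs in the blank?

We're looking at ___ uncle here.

The indefinite article is chosen by the initial *sound* of the following word, not its spelling.
*uncle* begins with the sound /ʌ/ (u pronounced /ʌ/) — a vowel sound.
So the article is *an*: We're looking at an uncle here.

an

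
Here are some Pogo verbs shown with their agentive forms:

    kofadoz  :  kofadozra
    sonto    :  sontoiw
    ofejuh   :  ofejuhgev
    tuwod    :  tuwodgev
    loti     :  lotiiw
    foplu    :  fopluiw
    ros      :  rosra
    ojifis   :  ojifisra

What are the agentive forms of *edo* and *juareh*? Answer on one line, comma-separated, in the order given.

edoiw, juarehgev

Looking at the final sound of each stem: -ra when the stem ends in a sibilant (*kofadoz*, *ros*, *ojifis*); -gev when the stem ends in a non-sibilant consonant (*ofejuh*, *tuwod*); -iw when the stem ends in a vowel (*sonto*, *loti*, *foplu*).
*edo*: final sound = /o/, a vowel → -iw → *edoiw*.
Since the final sound of *juareh* is /h/ (a non-sibilant consonant), it takes -gev, giving *juarehgev*.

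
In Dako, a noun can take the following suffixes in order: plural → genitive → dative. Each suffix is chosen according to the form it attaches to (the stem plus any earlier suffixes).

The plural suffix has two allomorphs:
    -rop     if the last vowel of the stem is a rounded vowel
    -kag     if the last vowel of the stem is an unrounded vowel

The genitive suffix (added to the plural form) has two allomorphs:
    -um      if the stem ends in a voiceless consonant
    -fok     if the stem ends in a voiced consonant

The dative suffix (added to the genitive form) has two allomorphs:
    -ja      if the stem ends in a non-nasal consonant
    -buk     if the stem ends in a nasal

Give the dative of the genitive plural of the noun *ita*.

itakagfokja

Since the last vowel of *ita* is /a/ (an unrounded vowel), it takes -kag, giving *itakag*.
The plural form *itakag*: final consonant = /g/, voiced → -fok → *itakagfok*.
The genitive form *itakagfok*: final consonant = /k/, non-nasal → -ja → *itakagfokja*.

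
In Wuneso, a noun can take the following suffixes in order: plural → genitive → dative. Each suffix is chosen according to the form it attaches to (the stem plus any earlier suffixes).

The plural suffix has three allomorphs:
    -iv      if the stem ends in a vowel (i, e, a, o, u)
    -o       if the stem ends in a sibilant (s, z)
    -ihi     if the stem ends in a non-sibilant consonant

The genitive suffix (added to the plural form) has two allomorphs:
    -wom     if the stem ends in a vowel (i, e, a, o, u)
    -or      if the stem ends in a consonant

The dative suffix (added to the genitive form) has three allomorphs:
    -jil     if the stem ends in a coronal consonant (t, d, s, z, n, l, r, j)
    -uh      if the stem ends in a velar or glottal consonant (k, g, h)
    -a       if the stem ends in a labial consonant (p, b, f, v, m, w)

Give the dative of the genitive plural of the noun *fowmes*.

*fowmes* — final sound /s/ (a sibilant) → -o → *fowmeso*.
The final sound of the plural form *fowmeso* is /o/, which is a vowel, so the genitive suffix is -wom, giving *fowmesowom*.
The genitive form *fowmesowom* — final consonant /m/ (labial) → -a → *fowmesowoma*.

fowmesowoma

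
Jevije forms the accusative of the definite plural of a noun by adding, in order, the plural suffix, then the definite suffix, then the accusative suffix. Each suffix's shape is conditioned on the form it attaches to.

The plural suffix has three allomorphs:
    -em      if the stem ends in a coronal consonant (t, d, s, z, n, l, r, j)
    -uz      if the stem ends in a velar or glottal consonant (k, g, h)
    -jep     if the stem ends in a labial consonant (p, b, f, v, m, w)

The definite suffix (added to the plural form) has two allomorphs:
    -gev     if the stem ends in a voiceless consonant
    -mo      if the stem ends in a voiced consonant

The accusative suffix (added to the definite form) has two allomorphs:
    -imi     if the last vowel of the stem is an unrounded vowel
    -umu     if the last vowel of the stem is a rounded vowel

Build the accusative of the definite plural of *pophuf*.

*pophuf* — final consonant /f/ (labial) → -jep → *pophufjep*.
The plural form *pophufjep*: final consonant = /p/, voiceless → -gev → *pophufjepgev*.
Since the last vowel of the definite form *pophufjepgev* is /e/ (an unrounded vowel), it takes -imi, giving *pophufjepgevimi*.

pophufjepgevimi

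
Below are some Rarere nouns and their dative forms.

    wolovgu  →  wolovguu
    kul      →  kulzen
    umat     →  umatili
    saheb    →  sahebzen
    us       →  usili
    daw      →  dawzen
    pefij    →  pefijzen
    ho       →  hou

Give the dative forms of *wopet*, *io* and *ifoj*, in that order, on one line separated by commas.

wopetili, iou, ifojzen

The alternation tracks the final sound of the stem — -ili when the stem ends in a voiceless consonant (*umat*, *us*); -zen when the stem ends in a voiced consonant (*kul*, *saheb*, *daw*, *pefij*); -u when the stem ends in a vowel (*wolovgu*, *ho*).
*wopet* — final sound /t/ (a voiceless consonant) → -ili → *wopetili*.
Since the final sound of *io* is /o/ (a vowel), it takes -u, giving *iou*.
The final sound of *ifoj* is /j/, which is a voiced consonant, so the suffix is -zen, giving *ifojzen*.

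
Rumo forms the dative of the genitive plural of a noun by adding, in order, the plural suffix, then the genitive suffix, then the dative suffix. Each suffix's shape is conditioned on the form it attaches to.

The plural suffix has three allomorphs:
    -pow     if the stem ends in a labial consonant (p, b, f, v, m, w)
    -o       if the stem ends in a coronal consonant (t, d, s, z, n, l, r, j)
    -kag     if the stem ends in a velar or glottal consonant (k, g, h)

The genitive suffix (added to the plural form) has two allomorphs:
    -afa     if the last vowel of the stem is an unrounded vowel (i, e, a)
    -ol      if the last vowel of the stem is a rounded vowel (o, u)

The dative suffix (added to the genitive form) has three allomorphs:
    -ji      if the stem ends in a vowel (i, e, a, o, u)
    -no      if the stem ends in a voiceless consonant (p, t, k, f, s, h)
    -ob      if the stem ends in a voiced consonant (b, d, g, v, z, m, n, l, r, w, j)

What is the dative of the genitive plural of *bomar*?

bomaroolob

*bomar*: final consonant = /r/, coronal → -o → *bomaro*.
The last vowel of the plural form *bomaro* is /o/, which is a rounded vowel, so the genitive suffix is -ol, giving *bomarool*.
The genitive form *bomarool*: final sound = /l/, a voiced consonant → -ob → *bomaroolob*.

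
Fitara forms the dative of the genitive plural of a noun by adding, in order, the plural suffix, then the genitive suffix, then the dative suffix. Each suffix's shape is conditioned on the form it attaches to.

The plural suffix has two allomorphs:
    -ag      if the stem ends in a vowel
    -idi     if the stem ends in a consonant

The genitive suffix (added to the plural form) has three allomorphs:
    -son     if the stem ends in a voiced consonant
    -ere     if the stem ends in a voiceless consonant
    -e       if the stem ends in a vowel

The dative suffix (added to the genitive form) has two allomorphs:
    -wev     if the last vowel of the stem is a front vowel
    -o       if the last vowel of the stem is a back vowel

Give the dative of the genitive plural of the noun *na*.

naagsono

*na* — final sound /a/ (a vowel) → -ag → *naag*.
Since the final sound of the plural form *naag* is /g/ (a voiced consonant), it takes -son, giving *naagson*.
The genitive form *naagson* — last vowel /o/ (a back vowel) → -o → *naagsono*.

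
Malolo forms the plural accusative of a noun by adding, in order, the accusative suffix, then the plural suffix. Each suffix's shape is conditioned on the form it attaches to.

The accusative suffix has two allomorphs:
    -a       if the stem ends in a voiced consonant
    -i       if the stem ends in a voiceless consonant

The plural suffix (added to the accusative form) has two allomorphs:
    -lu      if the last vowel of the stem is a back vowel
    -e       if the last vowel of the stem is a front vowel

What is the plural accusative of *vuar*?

*vuar*: final consonant = /r/, voiced → -a → *vuara*.
The accusative form *vuara* — last vowel /a/ (a back vowel) → -lu → *vuaralu*.

vuaralu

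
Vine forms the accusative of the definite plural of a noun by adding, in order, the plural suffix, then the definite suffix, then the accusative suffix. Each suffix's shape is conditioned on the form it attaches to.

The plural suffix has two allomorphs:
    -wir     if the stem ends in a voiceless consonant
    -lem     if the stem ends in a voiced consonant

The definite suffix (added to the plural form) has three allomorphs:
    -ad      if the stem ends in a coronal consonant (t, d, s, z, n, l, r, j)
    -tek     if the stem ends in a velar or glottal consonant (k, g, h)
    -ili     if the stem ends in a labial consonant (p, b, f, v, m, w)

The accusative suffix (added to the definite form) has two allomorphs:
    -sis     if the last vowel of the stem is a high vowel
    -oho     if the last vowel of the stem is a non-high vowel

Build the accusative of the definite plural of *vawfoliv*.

vawfolivlemilisis

Since the final consonant of *vawfoliv* is /v/ (voiced), it takes -lem, giving *vawfolivlem*.
Since the final consonant of the plural form *vawfolivlem* is /m/ (labial), it takes -ili, giving *vawfolivlemili*.
The last vowel of the definite form *vawfolivlemili* is /i/, which is a high vowel, so the accusative suffix is -sis, giving *vawfolivlemilisis*.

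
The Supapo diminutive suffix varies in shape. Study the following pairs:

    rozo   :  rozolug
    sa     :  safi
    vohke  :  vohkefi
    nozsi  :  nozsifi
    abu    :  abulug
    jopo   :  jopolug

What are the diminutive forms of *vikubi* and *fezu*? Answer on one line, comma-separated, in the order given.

vikubifi, fezulug

The pattern is rounding harmony: -lug when the last vowel of the stem is a rounded vowel (*rozo*, *abu*, *jopo*); -fi when the last vowel of the stem is an unrounded vowel (*sa*, *vohke*, *nozsi*).
Since the last vowel of *vikubi* is /i/ (an unrounded vowel), it takes -fi, giving *vikubifi*.
The last vowel of *fezu* is /u/, which is a rounded vowel, so the suffix is -lug, giving *fezulug*.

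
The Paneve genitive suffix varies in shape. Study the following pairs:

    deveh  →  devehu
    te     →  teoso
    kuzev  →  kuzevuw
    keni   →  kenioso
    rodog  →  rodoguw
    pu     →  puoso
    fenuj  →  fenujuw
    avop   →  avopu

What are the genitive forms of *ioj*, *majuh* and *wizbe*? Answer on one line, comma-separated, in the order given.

iojuw, majuhu, wizbeoso

The suffix is conditioned by the final sound: -u when the stem ends in a voiceless consonant (*deveh*, *avop*); -uw when the stem ends in a voiced consonant (*kuzev*, *rodog*, *fenuj*); -oso when the stem ends in a vowel (*te*, *keni*, *pu*).
*ioj* — final sound /j/ (a voiced consonant) → -uw → *iojuw*.
*majuh*: final sound = /h/, a voiceless consonant → -u → *majuhu*.
*wizbe*: final sound = /e/, a vowel → -oso → *wizbeoso*.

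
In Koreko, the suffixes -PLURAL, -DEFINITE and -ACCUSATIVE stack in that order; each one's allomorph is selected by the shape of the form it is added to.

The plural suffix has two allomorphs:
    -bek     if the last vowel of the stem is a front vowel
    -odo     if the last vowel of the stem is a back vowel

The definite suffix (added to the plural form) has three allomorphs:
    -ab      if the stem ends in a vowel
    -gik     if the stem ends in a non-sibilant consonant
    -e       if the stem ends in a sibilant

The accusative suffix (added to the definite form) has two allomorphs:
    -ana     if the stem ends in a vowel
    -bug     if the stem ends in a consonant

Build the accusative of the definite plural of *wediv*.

*wediv*: last vowel = /i/, a front vowel → -bek → *wedivbek*.
The plural form *wedivbek* — final sound /k/ (a non-sibilant consonant) → -gik → *wedivbekgik*.
Since the final sound of the definite form *wedivbekgik* is /k/ (a consonant), it takes -bug, giving *wedivbekgikbug*.

wedivbekgikbug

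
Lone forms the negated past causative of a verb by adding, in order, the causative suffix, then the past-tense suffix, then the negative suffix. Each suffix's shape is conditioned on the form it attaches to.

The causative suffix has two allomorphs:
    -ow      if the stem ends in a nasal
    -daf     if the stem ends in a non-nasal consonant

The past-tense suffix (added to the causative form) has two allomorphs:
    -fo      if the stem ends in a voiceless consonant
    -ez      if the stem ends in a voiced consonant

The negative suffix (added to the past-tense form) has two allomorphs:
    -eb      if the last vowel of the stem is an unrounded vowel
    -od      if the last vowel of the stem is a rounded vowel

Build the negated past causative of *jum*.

jumowezeb

*jum*: final consonant = /m/, a nasal → -ow → *jumow*.
The causative form *jumow* — final consonant /w/ (voiced) → -ez → *jumowez*.
The past-tense form *jumowez* — last vowel /e/ (an unrounded vowel) → -eb → *jumowezeb*.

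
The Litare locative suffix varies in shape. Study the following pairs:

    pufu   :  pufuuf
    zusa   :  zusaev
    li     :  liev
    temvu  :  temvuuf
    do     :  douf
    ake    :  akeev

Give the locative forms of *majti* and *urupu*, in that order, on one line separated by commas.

The pattern is rounding harmony: -uf when the last vowel of the stem is a rounded vowel (*pufu*, *temvu*, *do*); -ev when the last vowel of the stem is an unrounded vowel (*zusa*, *li*, *ake*).
*majti*: last vowel = /i/, an unrounded vowel → -ev → *majtiev*.
*urupu*: last vowel = /u/, a rounded vowel → -uf → *urupuuf*.

majtiev, urupuuf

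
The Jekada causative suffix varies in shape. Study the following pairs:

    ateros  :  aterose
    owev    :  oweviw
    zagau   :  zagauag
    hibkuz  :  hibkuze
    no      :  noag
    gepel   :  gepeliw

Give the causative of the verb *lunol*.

The alternation tracks the final sound of the stem — -e when the stem ends in a sibilant (*ateros*, *hibkuz*); -iw when the stem ends in a non-sibilant consonant (*owev*, *gepel*); -ag when the stem ends in a vowel (*zagau*, *no*).
The final sound of *lunol* is /l/, which is a non-sibilant consonant, so the suffix is -iw, giving *lunoliw*.

lunoliw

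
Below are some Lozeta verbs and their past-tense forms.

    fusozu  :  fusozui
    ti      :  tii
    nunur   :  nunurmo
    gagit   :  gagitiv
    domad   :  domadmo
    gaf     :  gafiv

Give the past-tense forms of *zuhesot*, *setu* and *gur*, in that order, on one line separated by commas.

zuhesotiv, setui, gurmo

Looking at the final sound of each stem: -iv when the stem ends in a voiceless consonant (*gagit*, *gaf*); -mo when the stem ends in a voiced consonant (*nunur*, *domad*); -i when the stem ends in a vowel (*fusozu*, *ti*).
*zuhesot*: final sound = /t/, a voiceless consonant → -iv → *zuhesotiv*.
*setu* — final sound /u/ (a vowel) → -i → *setui*.
Since the final sound of *gur* is /r/ (a voiced consonant), it takes -mo, giving *gurmo*.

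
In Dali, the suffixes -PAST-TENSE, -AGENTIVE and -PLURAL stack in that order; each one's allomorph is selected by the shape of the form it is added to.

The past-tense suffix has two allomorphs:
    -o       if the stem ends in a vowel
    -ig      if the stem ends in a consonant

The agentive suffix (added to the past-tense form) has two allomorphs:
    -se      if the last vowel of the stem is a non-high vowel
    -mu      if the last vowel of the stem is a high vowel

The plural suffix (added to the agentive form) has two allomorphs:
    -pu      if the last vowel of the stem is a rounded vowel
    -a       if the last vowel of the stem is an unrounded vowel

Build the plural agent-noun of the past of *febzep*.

febzepigmupu

Since the final sound of *febzep* is /p/ (a consonant), it takes -ig, giving *febzepig*.
The last vowel of the past-tense form *febzepig* is /i/, which is a high vowel, so the agentive suffix is -mu, giving *febzepigmu*.
The agentive form *febzepigmu* — last vowel /u/ (a rounded vowel) → -pu → *febzepigmupu*.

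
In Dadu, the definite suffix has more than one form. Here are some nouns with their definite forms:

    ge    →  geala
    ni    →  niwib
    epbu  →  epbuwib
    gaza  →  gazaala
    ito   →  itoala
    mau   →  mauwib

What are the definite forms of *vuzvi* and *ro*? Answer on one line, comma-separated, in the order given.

The suffix is conditioned by the last vowel: -wib when the last vowel of the stem is a high vowel (*ni*, *epbu*, *mau*); -ala when the last vowel of the stem is a non-high vowel (*ge*, *gaza*, *ito*).
*vuzvi* — last vowel /i/ (a high vowel) → -wib → *vuzviwib*.
Since the last vowel of *ro* is /o/ (a non-high vowel), it takes -ala, giving *roala*.

vuzviwib, roala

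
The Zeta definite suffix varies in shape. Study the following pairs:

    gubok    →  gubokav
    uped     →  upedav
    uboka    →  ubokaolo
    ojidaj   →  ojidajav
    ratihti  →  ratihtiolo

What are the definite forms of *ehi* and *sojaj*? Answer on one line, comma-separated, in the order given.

The pattern is consonant vs. vowel: -av when the stem ends in a consonant (*gubok*, *uped*, *ojidaj*); -olo when the stem ends in a vowel (*uboka*, *ratihti*).
Since the final sound of *ehi* is /i/ (a vowel), it takes -olo, giving *ehiolo*.
The final sound of *sojaj* is /j/, which is a consonant, so the suffix is -av, giving *sojajav*.

ehiolo, sojajav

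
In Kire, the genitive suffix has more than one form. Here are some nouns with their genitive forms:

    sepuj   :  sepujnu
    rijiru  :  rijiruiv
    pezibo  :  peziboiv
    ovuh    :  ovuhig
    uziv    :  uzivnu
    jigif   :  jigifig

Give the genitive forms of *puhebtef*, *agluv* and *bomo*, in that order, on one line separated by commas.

puhebtefig, agluvnu, bomoiv

Looking at the final sound of each stem: -ig when the stem ends in a voiceless consonant (*ovuh*, *jigif*); -nu when the stem ends in a voiced consonant (*sepuj*, *uziv*); -iv when the stem ends in a vowel (*rijiru*, *pezibo*).
*puhebtef* — final sound /f/ (a voiceless consonant) → -ig → *puhebtefig*.
*agluv* — final sound /v/ (a voiced consonant) → -nu → *agluvnu*.
*bomo*: final sound = /o/, a vowel → -iv → *bomoiv*.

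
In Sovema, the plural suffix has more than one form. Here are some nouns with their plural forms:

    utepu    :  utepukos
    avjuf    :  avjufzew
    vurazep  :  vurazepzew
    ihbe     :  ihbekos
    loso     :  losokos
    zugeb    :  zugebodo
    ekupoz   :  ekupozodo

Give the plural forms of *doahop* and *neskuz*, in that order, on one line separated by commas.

The suffix is conditioned by the final sound: -zew when the stem ends in a voiceless consonant (*avjuf*, *vurazep*); -odo when the stem ends in a voiced consonant (*zugeb*, *ekupoz*); -kos when the stem ends in a vowel (*utepu*, *ihbe*, *loso*).
Since the final sound of *doahop* is /p/ (a voiceless consonant), it takes -zew, giving *doahopzew*.
*neskuz* — final sound /z/ (a voiced consonant) → -odo → *neskuzodo*.

doahopzew, neskuzodo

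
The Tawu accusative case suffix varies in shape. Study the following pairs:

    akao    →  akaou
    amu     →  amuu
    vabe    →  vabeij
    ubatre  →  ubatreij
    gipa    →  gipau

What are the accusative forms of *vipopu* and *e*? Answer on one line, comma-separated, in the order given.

vipopuu, eij

The alternation tracks the last vowel of the stem — -ij when the last vowel of the stem is a front vowel (*vabe*, *ubatre*); -u when the last vowel of the stem is a back vowel (*akao*, *amu*, *gipa*).
Since the last vowel of *vipopu* is /u/ (a back vowel), it takes -u, giving *vipopuu*.
*e*: last vowel = /e/, a front vowel → -ij → *eij*.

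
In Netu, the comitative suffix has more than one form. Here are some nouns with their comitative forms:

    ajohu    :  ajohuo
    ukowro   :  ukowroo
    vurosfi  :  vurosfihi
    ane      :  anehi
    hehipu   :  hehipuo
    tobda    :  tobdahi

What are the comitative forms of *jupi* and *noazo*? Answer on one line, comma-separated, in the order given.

The suffix is conditioned by the last vowel: -o when the last vowel of the stem is a rounded vowel (*ajohu*, *ukowro*, *hehipu*); -hi when the last vowel of the stem is an unrounded vowel (*vurosfi*, *ane*, *tobda*).
*jupi*: last vowel = /i/, an unrounded vowel → -hi → *jupihi*.
*noazo*: last vowel = /o/, a rounded vowel → -o → *noazoo*.

jupihi, noazoo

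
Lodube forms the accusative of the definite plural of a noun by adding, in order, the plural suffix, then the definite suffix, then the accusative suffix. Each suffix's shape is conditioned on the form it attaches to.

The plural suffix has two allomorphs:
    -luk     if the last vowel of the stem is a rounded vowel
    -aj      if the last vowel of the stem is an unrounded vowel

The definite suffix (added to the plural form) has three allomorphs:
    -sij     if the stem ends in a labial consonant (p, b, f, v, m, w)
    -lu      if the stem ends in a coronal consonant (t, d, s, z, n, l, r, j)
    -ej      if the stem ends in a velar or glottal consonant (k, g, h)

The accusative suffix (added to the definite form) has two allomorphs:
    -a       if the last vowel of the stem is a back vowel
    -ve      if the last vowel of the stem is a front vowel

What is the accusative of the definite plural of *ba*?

The last vowel of *ba* is /a/, which is an unrounded vowel, so the plural suffix is -aj, giving *baaj*.
The plural form *baaj*: final consonant = /j/, coronal → -lu → *baajlu*.
Since the last vowel of the definite form *baajlu* is /u/ (a back vowel), it takes -a, giving *baajlua*.

baajlua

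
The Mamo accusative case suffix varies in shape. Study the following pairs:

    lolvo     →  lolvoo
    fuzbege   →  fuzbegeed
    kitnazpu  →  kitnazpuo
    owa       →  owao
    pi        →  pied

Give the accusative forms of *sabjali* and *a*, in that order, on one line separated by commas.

Looking at the last vowel of each stem: -ed when the last vowel of the stem is a front vowel (*fuzbege*, *pi*); -o when the last vowel of the stem is a back vowel (*lolvo*, *kitnazpu*, *owa*).
*sabjali* — last vowel /i/ (a front vowel) → -ed → *sabjalied*.
The last vowel of *a* is /a/, which is a back vowel, so the suffix is -o, giving *ao*.

sabjalied, ao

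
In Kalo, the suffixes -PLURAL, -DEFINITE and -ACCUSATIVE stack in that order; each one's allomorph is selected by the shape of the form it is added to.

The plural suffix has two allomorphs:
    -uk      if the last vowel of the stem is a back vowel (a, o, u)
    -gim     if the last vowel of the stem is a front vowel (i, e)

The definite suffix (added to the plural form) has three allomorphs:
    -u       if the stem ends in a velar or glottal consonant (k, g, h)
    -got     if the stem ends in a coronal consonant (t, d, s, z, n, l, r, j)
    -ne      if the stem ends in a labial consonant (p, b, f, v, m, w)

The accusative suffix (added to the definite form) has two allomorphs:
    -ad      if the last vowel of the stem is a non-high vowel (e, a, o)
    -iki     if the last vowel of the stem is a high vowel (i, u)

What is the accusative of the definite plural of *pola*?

polaukuiki

*pola* — last vowel /a/ (a back vowel) → -uk → *polauk*.
The plural form *polauk*: final consonant = /k/, velar/glottal → -u → *polauku*.
Since the last vowel of the definite form *polauku* is /u/ (a high vowel), it takes -iki, giving *polaukuiki*.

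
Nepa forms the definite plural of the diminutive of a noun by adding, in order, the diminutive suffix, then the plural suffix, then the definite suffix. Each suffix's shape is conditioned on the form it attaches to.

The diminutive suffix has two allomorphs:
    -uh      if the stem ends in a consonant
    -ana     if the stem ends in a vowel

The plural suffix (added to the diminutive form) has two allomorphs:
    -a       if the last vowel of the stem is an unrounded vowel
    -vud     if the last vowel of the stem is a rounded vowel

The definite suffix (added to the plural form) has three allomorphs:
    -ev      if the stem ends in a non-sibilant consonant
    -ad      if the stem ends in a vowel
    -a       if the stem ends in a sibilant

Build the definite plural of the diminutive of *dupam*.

*dupam*: final sound = /m/, a consonant → -uh → *dupamuh*.
The last vowel of the diminutive form *dupamuh* is /u/, which is a rounded vowel, so the plural suffix is -vud, giving *dupamuhvud*.
The plural form *dupamuhvud*: final sound = /d/, a non-sibilant consonant → -ev → *dupamuhvudev*.

dupamuhvudev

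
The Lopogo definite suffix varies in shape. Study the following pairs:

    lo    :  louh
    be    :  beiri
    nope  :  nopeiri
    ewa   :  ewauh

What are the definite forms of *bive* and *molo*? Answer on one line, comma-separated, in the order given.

The pattern is front/back vowel harmony: -iri when the last vowel of the stem is a front vowel (*be*, *nope*); -uh when the last vowel of the stem is a back vowel (*lo*, *ewa*).
*bive* — last vowel /e/ (a front vowel) → -iri → *biveiri*.
*molo*: last vowel = /o/, a back vowel → -uh → *molouh*.

biveiri, molouh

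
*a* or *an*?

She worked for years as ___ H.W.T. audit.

an

The indefinite article is chosen by the initial *sound* of the following word, not its spelling.
The initialism *H.W.T.* is read letter by letter; the first letter, H, is pronounced /eɪtʃ/, which begins with a vowel sound.
So the article is *an*: She worked for years as an H.W.T. audit.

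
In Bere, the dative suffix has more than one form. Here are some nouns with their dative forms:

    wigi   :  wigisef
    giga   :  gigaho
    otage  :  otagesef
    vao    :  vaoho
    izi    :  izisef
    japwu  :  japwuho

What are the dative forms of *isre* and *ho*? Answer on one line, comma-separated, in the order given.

The alternation tracks the last vowel of the stem — -sef when the last vowel of the stem is a front vowel (*wigi*, *otage*, *izi*); -ho when the last vowel of the stem is a back vowel (*giga*, *vao*, *japwu*).
*isre*: last vowel = /e/, a front vowel → -sef → *isresef*.
*ho* — last vowel /o/ (a back vowel) → -ho → *hoho*.

isresef, hoho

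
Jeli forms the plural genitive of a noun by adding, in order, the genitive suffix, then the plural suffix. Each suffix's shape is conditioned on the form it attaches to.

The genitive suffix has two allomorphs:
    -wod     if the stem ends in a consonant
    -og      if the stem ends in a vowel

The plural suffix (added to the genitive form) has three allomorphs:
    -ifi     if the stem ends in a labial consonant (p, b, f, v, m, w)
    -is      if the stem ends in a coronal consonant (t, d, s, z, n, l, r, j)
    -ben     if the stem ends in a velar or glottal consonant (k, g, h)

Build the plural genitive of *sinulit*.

sinulitwodis

*sinulit* — final sound /t/ (a consonant) → -wod → *sinulitwod*.
The genitive form *sinulitwod* — final consonant /d/ (coronal) → -is → *sinulitwodis*.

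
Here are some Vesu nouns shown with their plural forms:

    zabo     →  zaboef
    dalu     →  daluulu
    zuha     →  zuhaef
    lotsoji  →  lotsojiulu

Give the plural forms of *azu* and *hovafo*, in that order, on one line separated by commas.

The pattern is height harmony: -ulu when the last vowel of the stem is a high vowel (*dalu*, *lotsoji*); -ef when the last vowel of the stem is a non-high vowel (*zabo*, *zuha*).
*azu*: last vowel = /u/, a high vowel → -ulu → *azuulu*.
*hovafo*: last vowel = /o/, a non-high vowel → -ef → *hovafoef*.

azuulu, hovafoef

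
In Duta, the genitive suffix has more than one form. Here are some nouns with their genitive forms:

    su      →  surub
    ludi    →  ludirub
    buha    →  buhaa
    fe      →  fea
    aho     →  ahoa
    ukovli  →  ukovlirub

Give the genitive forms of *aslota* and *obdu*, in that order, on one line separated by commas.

aslotaa, obdurub

The suffix is conditioned by the last vowel: -rub when the last vowel of the stem is a high vowel (*su*, *ludi*, *ukovli*); -a when the last vowel of the stem is a non-high vowel (*buha*, *fe*, *aho*).
Since the last vowel of *aslota* is /a/ (a non-high vowel), it takes -a, giving *aslotaa*.
Since the last vowel of *obdu* is /u/ (a high vowel), it takes -rub, giving *obdurub*.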